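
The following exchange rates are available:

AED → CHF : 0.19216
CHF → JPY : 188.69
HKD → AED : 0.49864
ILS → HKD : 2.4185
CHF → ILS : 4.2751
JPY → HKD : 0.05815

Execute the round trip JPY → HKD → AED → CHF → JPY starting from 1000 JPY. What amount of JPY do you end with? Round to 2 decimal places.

1000 JPY × 0.05815 = 58.15 HKD
58.15 HKD × 0.49864 = 28.995916 AED
28.995916 AED × 0.19216 = 5.57185521856 CHF
5.57185521856 CHF × 188.69 = 1051.3533611900864 JPY

1051.35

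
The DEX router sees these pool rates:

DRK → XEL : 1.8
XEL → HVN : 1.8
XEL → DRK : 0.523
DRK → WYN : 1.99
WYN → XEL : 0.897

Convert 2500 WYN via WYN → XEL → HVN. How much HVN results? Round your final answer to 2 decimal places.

4036.50

2500 WYN × 0.897 = 2242.5 XEL
2242.5 XEL × 1.8 = 4036.5 HVN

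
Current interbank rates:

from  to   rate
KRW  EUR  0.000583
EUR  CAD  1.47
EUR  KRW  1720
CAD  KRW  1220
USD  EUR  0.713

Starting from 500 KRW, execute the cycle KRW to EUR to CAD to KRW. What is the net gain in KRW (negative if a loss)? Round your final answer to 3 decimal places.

22.776

500 KRW × 0.000583 = 0.2915 EUR
0.2915 EUR × 1.47 = 0.428505 CAD
0.428505 CAD × 1220 = 522.7761 KRW
Net change: 522.7761 − 500 = 22.7761 KRW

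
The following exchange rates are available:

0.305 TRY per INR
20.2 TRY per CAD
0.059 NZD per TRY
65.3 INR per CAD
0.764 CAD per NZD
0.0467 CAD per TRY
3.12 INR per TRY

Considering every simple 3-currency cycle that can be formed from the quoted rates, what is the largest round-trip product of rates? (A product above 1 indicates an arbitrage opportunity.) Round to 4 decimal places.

INR→TRY→CAD→INR: 0.305 × 0.0467 × 65.3 = 0.93010
CAD→TRY→NZD→CAD: 20.2 × 0.059 × 0.764 = 0.91054
Maximum is INR→TRY→CAD→INR at 0.9301; no arbitrage — every cycle loses value.

0.9301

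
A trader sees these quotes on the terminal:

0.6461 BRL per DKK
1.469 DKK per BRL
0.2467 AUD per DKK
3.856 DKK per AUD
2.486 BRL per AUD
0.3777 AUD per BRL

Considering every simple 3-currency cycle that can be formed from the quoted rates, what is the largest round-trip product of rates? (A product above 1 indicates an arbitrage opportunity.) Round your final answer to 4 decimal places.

DKK→BRL→AUD→DKK: 0.6461 × 0.3777 × 3.856 = 0.94099
DKK→AUD→BRL→DKK: 0.2467 × 2.486 × 1.469 = 0.90093
Maximum is DKK→BRL→AUD→DKK at 0.9410; no arbitrage — every cycle loses value.

0.9410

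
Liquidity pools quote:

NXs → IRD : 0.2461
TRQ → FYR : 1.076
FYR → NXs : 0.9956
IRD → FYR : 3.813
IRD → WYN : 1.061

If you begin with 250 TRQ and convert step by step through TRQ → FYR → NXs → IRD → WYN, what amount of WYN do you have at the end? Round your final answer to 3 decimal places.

250 TRQ × 1.076 = 269 FYR
269 FYR × 0.9956 = 267.8164 NXs
267.8164 NXs × 0.2461 = 65.90961604 IRD
65.90961604 IRD × 1.061 = 69.93010261844 WYN

69.930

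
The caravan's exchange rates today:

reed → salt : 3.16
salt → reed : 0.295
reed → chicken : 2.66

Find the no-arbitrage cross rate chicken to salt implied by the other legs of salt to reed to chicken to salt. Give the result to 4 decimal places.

Known legs of the cycle: 0.295 × 2.66 = 0.7847
For no arbitrage the full-cycle product must be 1, so the missing rate is 1 / 0.7847 ≈ 1.274372.

1.2744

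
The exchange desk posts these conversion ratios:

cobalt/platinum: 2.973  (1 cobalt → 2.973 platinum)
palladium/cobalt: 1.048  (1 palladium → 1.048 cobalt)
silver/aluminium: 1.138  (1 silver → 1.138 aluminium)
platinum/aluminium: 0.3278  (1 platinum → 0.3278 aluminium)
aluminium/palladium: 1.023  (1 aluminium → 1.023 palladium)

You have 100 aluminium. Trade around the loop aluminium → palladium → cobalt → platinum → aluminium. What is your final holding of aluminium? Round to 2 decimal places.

104.48

100 aluminium × 1.023 = 102.3 palladium
102.3 palladium × 1.048 = 107.2104 cobalt
107.2104 cobalt × 2.973 = 318.7365192 platinum
318.7365192 platinum × 0.3278 = 104.48183099376 aluminium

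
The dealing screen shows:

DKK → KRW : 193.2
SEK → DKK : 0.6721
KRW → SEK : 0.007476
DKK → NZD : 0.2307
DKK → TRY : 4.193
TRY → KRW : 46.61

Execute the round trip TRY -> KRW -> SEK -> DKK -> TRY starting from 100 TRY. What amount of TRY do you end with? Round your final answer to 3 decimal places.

100 TRY × 46.61 = 4661 KRW
4661 KRW × 0.007476 = 34.845636 SEK
34.845636 SEK × 0.6721 = 23.4197519556 DKK
23.4197519556 DKK × 4.193 = 98.1990199498308 TRY

98.199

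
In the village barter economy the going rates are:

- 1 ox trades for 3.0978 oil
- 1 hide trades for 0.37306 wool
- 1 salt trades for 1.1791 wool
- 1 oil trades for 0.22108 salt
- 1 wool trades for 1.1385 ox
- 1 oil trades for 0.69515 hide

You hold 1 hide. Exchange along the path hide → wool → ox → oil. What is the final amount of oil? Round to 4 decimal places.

1.3157

1 hide × 0.37306 = 0.37306 wool
0.37306 wool × 1.1385 = 0.42472881 ox
0.42472881 ox × 3.0978 = 1.315724907618 oil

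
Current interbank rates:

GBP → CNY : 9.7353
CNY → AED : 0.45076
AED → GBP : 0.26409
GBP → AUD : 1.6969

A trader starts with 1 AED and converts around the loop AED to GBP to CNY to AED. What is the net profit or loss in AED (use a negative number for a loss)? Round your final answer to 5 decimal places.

1 AED × 0.26409 = 0.26409 GBP
0.26409 GBP × 9.7353 = 2.570995377 CNY
2.570995377 CNY × 0.45076 = 1.15890187613652 AED
Net change: 1.15890187613652 − 1 = 0.15890187613652 AED

0.15890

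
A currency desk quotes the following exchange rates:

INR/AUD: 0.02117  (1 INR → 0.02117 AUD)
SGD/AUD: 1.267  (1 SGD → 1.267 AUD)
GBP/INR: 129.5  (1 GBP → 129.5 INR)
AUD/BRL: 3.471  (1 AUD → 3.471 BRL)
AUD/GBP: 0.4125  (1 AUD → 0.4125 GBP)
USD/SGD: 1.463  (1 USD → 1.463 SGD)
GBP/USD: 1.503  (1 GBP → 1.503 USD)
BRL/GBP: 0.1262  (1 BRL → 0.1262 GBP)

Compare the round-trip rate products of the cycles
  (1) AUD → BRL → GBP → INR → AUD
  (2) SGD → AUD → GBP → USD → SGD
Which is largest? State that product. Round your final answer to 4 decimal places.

(1) 3.471 × 0.1262 × 129.5 × 0.02117 = 1.20089
(2) 1.267 × 0.4125 × 1.503 × 1.463 = 1.14922
Highest is cycle (1) at 1.2009 (>1, arbitrage).

1.2009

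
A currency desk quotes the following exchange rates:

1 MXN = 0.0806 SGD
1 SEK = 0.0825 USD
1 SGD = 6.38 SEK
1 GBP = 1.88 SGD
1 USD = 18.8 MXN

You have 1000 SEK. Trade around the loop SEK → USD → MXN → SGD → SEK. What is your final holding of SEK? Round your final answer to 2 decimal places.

797.57

1000 SEK × 0.0825 = 82.5 USD
82.5 USD × 18.8 = 1551 MXN
1551 MXN × 0.0806 = 125.0106 SGD
125.0106 SGD × 6.38 = 797.567628 SEK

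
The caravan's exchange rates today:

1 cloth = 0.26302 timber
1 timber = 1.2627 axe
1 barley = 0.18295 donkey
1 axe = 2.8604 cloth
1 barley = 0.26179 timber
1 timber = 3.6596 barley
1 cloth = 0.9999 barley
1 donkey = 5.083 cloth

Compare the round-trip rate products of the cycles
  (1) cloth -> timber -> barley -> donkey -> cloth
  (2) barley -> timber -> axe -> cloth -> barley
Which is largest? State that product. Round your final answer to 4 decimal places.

(1) 0.26302 × 3.6596 × 0.18295 × 5.083 = 0.89511
(2) 0.26179 × 1.2627 × 2.8604 × 0.9999 = 0.94545
Highest is cycle (2) at 0.9454 (≤1, no arbitrage).

0.9454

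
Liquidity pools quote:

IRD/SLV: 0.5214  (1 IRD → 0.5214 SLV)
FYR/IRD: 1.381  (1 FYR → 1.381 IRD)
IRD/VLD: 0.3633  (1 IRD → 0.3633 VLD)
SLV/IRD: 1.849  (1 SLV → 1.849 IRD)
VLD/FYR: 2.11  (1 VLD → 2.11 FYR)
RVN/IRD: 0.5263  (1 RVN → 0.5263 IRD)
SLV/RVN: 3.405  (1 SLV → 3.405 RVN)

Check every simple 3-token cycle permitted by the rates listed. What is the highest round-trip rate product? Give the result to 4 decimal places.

1.0586

VLD→FYR→IRD→VLD: 2.11 × 1.381 × 0.3633 = 1.05862
RVN→IRD→SLV→RVN: 0.5263 × 0.5214 × 3.405 = 0.93438
Maximum is VLD→FYR→IRD→VLD at 1.0586; arbitrage exists.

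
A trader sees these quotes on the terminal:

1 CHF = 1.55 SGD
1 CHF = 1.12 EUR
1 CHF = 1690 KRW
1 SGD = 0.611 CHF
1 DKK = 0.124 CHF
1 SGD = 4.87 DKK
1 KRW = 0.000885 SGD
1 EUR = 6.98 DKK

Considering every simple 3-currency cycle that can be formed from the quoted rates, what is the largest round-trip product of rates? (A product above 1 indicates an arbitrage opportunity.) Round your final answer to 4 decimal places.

DKK→CHF→EUR→DKK: 0.124 × 1.12 × 6.98 = 0.96938
DKK→CHF→SGD→DKK: 0.124 × 1.55 × 4.87 = 0.93601
CHF→KRW→SGD→CHF: 1690 × 0.000885 × 0.611 = 0.91384
Maximum is DKK→CHF→EUR→DKK at 0.9694; no arbitrage — every cycle loses value.

0.9694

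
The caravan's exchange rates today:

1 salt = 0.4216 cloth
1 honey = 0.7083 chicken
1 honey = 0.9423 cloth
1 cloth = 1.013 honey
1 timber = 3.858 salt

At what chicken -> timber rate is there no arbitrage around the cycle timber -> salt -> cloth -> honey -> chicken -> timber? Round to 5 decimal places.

0.85686

Known legs of the cycle: 3.858 × 0.4216 × 1.013 × 0.7083 = 1.16705013360912
For no arbitrage the full-cycle product must be 1, so the missing rate is 1 / 1.16705013360912 ≈ 0.8568612.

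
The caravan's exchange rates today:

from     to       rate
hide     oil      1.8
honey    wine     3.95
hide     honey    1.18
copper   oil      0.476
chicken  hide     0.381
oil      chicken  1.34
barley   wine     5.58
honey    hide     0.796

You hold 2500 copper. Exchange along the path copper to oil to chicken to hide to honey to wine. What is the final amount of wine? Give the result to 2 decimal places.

2831.76

2500 copper × 0.476 = 1190 oil
1190 oil × 1.34 = 1594.6 chicken
1594.6 chicken × 0.381 = 607.5426 hide
607.5426 hide × 1.18 = 716.900268 honey
716.900268 honey × 3.95 = 2831.7560586 wine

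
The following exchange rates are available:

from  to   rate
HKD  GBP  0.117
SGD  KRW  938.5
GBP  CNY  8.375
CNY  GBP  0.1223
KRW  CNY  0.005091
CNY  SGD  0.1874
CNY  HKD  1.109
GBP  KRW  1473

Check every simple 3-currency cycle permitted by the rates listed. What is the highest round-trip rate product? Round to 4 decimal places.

GBP→CNY→HKD→GBP: 8.375 × 1.109 × 0.117 = 1.08668
GBP→KRW→CNY→GBP: 1473 × 0.005091 × 0.1223 = 0.91713
SGD→KRW→CNY→SGD: 938.5 × 0.005091 × 0.1874 = 0.89538
Maximum is GBP→CNY→HKD→GBP at 1.0867; arbitrage exists.

1.0867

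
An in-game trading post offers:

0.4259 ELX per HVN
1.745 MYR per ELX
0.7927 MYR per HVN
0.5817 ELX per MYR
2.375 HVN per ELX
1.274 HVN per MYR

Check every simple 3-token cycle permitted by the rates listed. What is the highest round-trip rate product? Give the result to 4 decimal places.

1.0951

ELX→HVN→MYR→ELX: 2.375 × 0.7927 × 0.5817 = 1.09514
ELX→MYR→HVN→ELX: 1.745 × 1.274 × 0.4259 = 0.94683
Maximum is ELX→HVN→MYR→ELX at 1.0951; arbitrage exists.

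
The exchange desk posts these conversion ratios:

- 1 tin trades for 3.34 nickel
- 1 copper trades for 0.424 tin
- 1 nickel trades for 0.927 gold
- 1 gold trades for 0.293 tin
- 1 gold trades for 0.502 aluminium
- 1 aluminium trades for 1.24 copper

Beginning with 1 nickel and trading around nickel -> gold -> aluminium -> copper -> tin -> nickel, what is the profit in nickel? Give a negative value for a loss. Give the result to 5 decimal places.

1 nickel × 0.927 = 0.927 gold
0.927 gold × 0.502 = 0.465354 aluminium
0.465354 aluminium × 1.24 = 0.57703896 copper
0.57703896 copper × 0.424 = 0.24466451904 tin
0.24466451904 tin × 3.34 = 0.8171794935936 nickel
Net change: 0.8171794935936 − 1 = -0.1828205064064 nickel

-0.18282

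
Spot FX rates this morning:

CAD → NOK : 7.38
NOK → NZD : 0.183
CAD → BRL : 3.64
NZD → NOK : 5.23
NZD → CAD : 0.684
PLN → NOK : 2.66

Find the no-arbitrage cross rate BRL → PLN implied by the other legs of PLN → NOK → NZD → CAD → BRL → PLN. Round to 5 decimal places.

0.82511

Known legs of the cycle: 2.66 × 0.183 × 0.684 × 3.64 = 1.2119653728
For no arbitrage the full-cycle product must be 1, so the missing rate is 1 / 1.2119653728 ≈ 0.8251061.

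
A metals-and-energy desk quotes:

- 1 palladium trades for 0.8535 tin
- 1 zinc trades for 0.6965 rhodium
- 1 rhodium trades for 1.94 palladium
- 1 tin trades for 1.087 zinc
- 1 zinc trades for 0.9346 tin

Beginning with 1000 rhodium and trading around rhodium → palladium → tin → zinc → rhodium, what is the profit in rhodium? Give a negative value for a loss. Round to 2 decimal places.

253.59

1000 rhodium × 1.94 = 1940 palladium
1940 palladium × 0.8535 = 1655.79 tin
1655.79 tin × 1.087 = 1799.84373 zinc
1799.84373 zinc × 0.6965 = 1253.591157945 rhodium
Net change: 1253.591157945 − 1000 = 253.591157945 rhodium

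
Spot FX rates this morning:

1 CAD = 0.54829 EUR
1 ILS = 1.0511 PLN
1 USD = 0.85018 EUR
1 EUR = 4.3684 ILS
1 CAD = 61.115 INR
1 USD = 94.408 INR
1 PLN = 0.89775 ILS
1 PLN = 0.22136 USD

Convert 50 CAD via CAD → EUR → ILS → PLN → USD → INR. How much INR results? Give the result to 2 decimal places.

2630.60

50 CAD × 0.54829 = 27.4145 EUR
27.4145 EUR × 4.3684 = 119.7575018 ILS
119.7575018 ILS × 1.0511 = 125.87711014198 PLN
125.87711014198 PLN × 0.22136 = 27.8641571010286928 USD
27.8641571010286928 USD × 94.408 = 2630.5993435939168298624 INR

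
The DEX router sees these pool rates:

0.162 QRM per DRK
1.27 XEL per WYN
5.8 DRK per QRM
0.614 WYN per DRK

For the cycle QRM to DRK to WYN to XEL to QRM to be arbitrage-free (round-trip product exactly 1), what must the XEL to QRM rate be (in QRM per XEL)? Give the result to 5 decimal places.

Known legs of the cycle: 5.8 × 0.614 × 1.27 = 4.522724
For no arbitrage the full-cycle product must be 1, so the missing rate is 1 / 4.522724 ≈ 0.2211057.

0.22111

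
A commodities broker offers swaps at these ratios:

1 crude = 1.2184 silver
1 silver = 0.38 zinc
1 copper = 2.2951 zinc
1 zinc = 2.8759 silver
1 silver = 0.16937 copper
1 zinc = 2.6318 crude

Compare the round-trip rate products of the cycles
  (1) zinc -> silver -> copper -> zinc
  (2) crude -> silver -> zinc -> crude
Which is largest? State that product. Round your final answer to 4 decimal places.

1.2185

(1) 2.8759 × 0.16937 × 2.2951 = 1.11792
(2) 1.2184 × 0.38 × 2.6318 = 1.21850
Highest is cycle (2) at 1.2185 (>1, arbitrage).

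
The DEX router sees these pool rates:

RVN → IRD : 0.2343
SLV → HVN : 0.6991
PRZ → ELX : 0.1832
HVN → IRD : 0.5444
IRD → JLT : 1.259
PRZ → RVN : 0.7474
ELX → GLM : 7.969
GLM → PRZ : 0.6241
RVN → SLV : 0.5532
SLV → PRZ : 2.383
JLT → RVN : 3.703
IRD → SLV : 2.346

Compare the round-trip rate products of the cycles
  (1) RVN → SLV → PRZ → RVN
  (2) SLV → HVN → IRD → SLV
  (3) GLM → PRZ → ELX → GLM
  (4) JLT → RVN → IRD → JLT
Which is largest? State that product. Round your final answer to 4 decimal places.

(1) 0.5532 × 2.383 × 0.7474 = 0.98528
(2) 0.6991 × 0.5444 × 2.346 = 0.89286
(3) 0.6241 × 0.1832 × 7.969 = 0.91114
(4) 3.703 × 0.2343 × 1.259 = 1.09232
Highest is cycle (4) at 1.0923 (>1, arbitrage).

1.0923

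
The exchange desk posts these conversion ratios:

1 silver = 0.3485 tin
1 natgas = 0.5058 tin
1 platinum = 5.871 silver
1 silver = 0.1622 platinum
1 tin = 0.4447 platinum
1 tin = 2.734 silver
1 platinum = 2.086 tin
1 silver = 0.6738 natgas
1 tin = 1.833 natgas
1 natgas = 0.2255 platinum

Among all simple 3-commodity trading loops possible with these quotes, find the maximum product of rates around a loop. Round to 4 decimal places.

tin→silver→natgas→tin: 2.734 × 0.6738 × 0.5058 = 0.93177
tin→silver→platinum→tin: 2.734 × 0.1622 × 2.086 = 0.92505
tin→platinum→silver→tin: 0.4447 × 5.871 × 0.3485 = 0.90988
silver→natgas→platinum→silver: 0.6738 × 0.2255 × 5.871 = 0.89205
tin→natgas→platinum→tin: 1.833 × 0.2255 × 2.086 = 0.86223
Maximum is tin→silver→natgas→tin at 0.9318; no arbitrage — every cycle loses value.

0.9318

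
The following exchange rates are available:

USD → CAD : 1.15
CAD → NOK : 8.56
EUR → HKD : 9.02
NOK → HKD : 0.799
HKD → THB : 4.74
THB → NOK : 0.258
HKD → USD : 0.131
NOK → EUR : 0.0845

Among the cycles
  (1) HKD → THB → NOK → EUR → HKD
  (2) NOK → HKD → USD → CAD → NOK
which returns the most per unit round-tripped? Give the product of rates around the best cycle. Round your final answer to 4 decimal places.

1.0304

(1) 4.74 × 0.258 × 0.0845 × 9.02 = 0.93210
(2) 0.799 × 0.131 × 1.15 × 8.56 = 1.03036
Highest is cycle (2) at 1.0304 (>1, arbitrage).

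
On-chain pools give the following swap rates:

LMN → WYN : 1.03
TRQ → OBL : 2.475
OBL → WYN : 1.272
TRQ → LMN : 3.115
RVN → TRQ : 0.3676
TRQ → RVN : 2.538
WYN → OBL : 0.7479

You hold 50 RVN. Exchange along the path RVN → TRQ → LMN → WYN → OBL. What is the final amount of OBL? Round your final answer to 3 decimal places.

50 RVN × 0.3676 = 18.38 TRQ
18.38 TRQ × 3.115 = 57.2537 LMN
57.2537 LMN × 1.03 = 58.971311 WYN
58.971311 WYN × 0.7479 = 44.1046434969 OBL

44.105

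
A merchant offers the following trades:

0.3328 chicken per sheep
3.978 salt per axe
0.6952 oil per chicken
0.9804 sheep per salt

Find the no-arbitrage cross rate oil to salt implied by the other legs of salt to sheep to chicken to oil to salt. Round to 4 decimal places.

Known legs of the cycle: 0.9804 × 0.3328 × 0.6952 = 0.226827853824
For no arbitrage the full-cycle product must be 1, so the missing rate is 1 / 0.226827853824 ≈ 4.408630.

4.4086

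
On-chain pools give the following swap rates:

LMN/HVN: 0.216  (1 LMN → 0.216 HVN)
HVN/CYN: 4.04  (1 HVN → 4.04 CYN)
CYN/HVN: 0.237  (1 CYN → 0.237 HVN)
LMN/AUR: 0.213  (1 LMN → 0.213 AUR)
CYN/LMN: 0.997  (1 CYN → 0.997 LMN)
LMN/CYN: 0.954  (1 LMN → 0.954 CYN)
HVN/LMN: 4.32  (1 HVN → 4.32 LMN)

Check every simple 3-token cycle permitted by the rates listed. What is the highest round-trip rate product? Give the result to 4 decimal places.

LMN→CYN→HVN→LMN: 0.954 × 0.237 × 4.32 = 0.97674
LMN→HVN→CYN→LMN: 0.216 × 4.04 × 0.997 = 0.87002
Maximum is LMN→CYN→HVN→LMN at 0.9767; no arbitrage — every cycle loses value.

0.9767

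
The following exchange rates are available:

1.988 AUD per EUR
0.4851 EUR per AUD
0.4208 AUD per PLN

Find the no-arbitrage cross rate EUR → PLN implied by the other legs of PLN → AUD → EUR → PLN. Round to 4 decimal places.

4.8988

Known legs of the cycle: 0.4208 × 0.4851 = 0.20413008
For no arbitrage the full-cycle product must be 1, so the missing rate is 1 / 0.20413008 ≈ 4.898837.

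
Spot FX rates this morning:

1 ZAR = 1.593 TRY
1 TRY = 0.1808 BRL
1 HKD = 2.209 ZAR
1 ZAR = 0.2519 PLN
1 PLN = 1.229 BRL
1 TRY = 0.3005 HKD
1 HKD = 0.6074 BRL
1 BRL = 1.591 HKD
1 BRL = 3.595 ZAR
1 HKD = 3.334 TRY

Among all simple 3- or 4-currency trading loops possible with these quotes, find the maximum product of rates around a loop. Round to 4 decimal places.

BRL→ZAR→PLN→BRL: 3.595 × 0.2519 × 1.229 = 1.11296
BRL→HKD→ZAR→PLN→BRL: 1.591 × 2.209 × 0.2519 × 1.229 = 1.08804
TRY→HKD→ZAR→TRY: 0.3005 × 2.209 × 1.593 = 1.05744
TRY→HKD→BRL→ZAR→TRY: 0.3005 × 0.6074 × 3.595 × 1.593 = 1.04528
TRY→BRL→ZAR→TRY: 0.1808 × 3.595 × 1.593 = 1.03541
TRY→BRL→HKD→ZAR→TRY: 0.1808 × 1.591 × 2.209 × 1.593 = 1.01223
TRY→BRL→HKD→TRY: 0.1808 × 1.591 × 3.334 = 0.95903
Maximum is BRL→ZAR→PLN→BRL at 1.1130; arbitrage exists.

1.1130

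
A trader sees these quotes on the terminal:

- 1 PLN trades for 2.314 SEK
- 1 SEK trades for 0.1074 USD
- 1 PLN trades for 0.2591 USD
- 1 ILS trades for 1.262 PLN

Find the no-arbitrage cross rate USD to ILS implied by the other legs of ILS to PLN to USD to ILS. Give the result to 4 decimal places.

Known legs of the cycle: 1.262 × 0.2591 = 0.3269842
For no arbitrage the full-cycle product must be 1, so the missing rate is 1 / 0.3269842 ≈ 3.058252.

3.0583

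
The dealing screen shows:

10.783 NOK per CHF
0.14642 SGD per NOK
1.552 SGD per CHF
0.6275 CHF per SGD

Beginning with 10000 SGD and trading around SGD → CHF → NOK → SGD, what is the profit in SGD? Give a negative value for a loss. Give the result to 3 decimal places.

10000 SGD × 0.6275 = 6275 CHF
6275 CHF × 10.783 = 67663.325 NOK
67663.325 NOK × 0.14642 = 9907.2640465 SGD
Net change: 9907.2640465 − 10000 = -92.7359535 SGD

-92.736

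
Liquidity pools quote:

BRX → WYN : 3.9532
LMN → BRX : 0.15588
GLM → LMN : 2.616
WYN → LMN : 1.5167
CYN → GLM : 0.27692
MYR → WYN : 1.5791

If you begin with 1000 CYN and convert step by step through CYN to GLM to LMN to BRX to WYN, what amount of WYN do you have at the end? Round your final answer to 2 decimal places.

1000 CYN × 0.27692 = 276.92 GLM
276.92 GLM × 2.616 = 724.42272 LMN
724.42272 LMN × 0.15588 = 112.9230135936 BRX
112.9230135936 BRX × 3.9532 = 446.40725733821952 WYN

446.41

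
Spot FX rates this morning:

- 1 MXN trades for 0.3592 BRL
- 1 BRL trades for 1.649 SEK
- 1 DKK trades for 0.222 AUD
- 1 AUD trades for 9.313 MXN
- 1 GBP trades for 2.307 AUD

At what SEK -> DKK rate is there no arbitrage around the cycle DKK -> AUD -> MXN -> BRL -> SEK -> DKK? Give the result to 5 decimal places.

0.81658

Known legs of the cycle: 0.222 × 9.313 × 0.3592 × 1.649 = 1.2246149615088
For no arbitrage the full-cycle product must be 1, so the missing rate is 1 / 1.2246149615088 ≈ 0.8165832.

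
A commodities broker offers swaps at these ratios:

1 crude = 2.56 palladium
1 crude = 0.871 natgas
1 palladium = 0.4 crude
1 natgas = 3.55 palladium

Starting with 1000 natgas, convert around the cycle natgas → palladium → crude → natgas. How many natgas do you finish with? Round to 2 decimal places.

1236.82

1000 natgas × 3.55 = 3550 palladium
3550 palladium × 0.4 = 1420 crude
1420 crude × 0.871 = 1236.82 natgas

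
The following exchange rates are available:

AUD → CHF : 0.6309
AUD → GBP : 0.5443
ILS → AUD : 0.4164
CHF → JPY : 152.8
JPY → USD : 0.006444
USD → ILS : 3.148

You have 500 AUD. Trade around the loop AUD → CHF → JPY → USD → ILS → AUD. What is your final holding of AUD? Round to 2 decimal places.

407.15

500 AUD × 0.6309 = 315.45 CHF
315.45 CHF × 152.8 = 48200.76 JPY
48200.76 JPY × 0.006444 = 310.60569744 USD
310.60569744 USD × 3.148 = 977.78673554112 ILS
977.78673554112 ILS × 0.4164 = 407.150396679322368 AUD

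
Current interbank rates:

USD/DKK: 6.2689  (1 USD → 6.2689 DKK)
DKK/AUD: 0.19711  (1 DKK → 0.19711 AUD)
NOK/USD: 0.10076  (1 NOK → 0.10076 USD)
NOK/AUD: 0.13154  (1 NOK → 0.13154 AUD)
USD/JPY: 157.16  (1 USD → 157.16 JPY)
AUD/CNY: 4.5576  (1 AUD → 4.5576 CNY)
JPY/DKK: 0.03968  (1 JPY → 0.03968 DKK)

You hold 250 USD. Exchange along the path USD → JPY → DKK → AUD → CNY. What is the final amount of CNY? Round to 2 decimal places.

250 USD × 157.16 = 39290 JPY
39290 JPY × 0.03968 = 1559.0272 DKK
1559.0272 DKK × 0.19711 = 307.299851392 AUD
307.299851392 AUD × 4.5576 = 1400.5498027041792 CNY

1400.55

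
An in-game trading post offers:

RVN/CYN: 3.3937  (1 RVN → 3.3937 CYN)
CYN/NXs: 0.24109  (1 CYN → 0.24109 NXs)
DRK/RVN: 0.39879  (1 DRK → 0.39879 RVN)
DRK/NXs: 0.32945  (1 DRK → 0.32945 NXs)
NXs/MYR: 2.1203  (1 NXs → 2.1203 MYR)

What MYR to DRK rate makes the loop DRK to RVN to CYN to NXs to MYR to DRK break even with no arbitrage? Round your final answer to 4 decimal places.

1.4455

Known legs of the cycle: 0.39879 × 3.3937 × 0.24109 × 2.1203 = 0.691821760604459121
For no arbitrage the full-cycle product must be 1, so the missing rate is 1 / 0.691821760604459121 ≈ 1.445459.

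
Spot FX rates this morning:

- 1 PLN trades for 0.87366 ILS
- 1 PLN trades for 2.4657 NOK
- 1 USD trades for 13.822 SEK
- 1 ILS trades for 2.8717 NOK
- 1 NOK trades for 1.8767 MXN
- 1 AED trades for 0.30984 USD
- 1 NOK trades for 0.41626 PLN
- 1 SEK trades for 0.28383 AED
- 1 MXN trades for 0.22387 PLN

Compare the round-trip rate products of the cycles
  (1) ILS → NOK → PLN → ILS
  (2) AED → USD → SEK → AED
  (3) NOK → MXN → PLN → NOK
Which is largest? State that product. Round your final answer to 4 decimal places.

1.2155

(1) 2.8717 × 0.41626 × 0.87366 = 1.04435
(2) 0.30984 × 13.822 × 0.28383 = 1.21553
(3) 1.8767 × 0.22387 × 2.4657 = 1.03593
Highest is cycle (2) at 1.2155 (>1, arbitrage).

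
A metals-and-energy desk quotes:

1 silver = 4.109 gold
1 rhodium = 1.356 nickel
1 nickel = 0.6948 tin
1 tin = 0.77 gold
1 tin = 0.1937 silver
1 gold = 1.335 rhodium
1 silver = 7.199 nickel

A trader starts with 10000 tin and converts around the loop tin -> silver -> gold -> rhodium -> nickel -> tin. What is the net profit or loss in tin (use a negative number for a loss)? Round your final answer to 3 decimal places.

10000 tin × 0.1937 = 1937 silver
1937 silver × 4.109 = 7959.133 gold
7959.133 gold × 1.335 = 10625.442555 rhodium
10625.442555 rhodium × 1.356 = 14408.10010458 nickel
14408.10010458 nickel × 0.6948 = 10010.747952662184 tin
Net change: 10010.747952662184 − 10000 = 10.747952662184 tin

10.748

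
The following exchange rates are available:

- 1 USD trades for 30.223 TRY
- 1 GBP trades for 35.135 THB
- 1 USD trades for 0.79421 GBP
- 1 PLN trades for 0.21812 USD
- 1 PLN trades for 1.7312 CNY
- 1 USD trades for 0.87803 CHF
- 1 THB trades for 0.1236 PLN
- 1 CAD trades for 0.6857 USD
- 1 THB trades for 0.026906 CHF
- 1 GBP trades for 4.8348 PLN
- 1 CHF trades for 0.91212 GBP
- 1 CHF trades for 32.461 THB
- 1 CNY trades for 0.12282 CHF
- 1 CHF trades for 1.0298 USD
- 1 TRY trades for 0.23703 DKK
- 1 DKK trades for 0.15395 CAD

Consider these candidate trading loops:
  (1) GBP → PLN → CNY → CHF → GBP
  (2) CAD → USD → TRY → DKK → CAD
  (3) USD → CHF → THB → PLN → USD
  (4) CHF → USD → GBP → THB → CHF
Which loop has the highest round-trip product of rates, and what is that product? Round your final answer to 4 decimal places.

(1) 4.8348 × 1.7312 × 0.12282 × 0.91212 = 0.93766
(2) 0.6857 × 30.223 × 0.23703 × 0.15395 = 0.75623
(3) 0.87803 × 32.461 × 0.1236 × 0.21812 = 0.76840
(4) 1.0298 × 0.79421 × 35.135 × 0.026906 = 0.77317
Highest is cycle (1) at 0.9377 (≤1, no arbitrage).

0.9377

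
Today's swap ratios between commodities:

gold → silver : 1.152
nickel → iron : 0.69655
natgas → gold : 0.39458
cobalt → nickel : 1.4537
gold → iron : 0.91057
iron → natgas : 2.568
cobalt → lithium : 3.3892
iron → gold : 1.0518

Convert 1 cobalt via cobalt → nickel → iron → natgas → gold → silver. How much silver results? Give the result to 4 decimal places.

1 cobalt × 1.4537 = 1.4537 nickel
1.4537 nickel × 0.69655 = 1.012574735 iron
1.012574735 iron × 2.568 = 2.60029191948 natgas
2.60029191948 natgas × 0.39458 = 1.0260231855884184 gold
1.0260231855884184 gold × 1.152 = 1.1819787097978579968 silver

1.1820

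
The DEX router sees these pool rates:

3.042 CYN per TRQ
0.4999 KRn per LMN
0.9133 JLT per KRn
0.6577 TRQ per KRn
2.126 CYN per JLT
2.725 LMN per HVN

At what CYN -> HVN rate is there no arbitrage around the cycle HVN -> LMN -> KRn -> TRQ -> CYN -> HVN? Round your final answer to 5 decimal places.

0.36691

Known legs of the cycle: 2.725 × 0.4999 × 0.6577 × 3.042 = 2.7254404353735
For no arbitrage the full-cycle product must be 1, so the missing rate is 1 / 2.7254404353735 ≈ 0.3669132.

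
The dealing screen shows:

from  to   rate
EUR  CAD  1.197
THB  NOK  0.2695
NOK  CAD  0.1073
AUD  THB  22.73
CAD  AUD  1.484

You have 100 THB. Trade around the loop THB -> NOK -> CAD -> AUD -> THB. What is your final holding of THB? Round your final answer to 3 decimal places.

100 THB × 0.2695 = 26.95 NOK
26.95 NOK × 0.1073 = 2.891735 CAD
2.891735 CAD × 1.484 = 4.29133474 AUD
4.29133474 AUD × 22.73 = 97.5420386402 THB

97.542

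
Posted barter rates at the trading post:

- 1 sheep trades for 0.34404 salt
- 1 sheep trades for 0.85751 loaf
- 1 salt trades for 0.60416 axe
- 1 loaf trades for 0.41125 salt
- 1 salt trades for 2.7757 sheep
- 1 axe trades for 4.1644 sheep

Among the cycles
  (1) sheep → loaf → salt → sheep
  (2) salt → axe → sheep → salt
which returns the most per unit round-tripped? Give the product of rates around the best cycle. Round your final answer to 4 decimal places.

0.9789

(1) 0.85751 × 0.41125 × 2.7757 = 0.97885
(2) 0.60416 × 4.1644 × 0.34404 = 0.86559
Highest is cycle (1) at 0.9789 (≤1, no arbitrage).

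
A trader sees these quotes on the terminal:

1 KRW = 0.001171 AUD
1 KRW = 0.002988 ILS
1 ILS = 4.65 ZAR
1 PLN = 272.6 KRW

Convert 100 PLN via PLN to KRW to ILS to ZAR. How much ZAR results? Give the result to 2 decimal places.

100 PLN × 272.6 = 27260 KRW
27260 KRW × 0.002988 = 81.45288 ILS
81.45288 ILS × 4.65 = 378.755892 ZAR

378.76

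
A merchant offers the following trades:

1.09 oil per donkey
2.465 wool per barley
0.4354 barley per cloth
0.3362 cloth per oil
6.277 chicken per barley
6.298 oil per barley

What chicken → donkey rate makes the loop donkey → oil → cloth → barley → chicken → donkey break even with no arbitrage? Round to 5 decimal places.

Known legs of the cycle: 1.09 × 0.3362 × 0.4354 × 6.277 = 1.0015318394564
For no arbitrage the full-cycle product must be 1, so the missing rate is 1 / 1.0015318394564 ≈ 0.9984705.

0.99847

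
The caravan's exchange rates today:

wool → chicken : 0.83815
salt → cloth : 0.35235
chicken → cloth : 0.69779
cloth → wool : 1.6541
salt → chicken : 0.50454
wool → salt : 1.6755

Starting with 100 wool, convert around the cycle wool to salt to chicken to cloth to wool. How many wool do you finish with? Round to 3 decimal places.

97.572

100 wool × 1.6755 = 167.55 salt
167.55 salt × 0.50454 = 84.535677 chicken
84.535677 chicken × 0.69779 = 58.98815005383 cloth
58.98815005383 cloth × 1.6541 = 97.572299004040203 wool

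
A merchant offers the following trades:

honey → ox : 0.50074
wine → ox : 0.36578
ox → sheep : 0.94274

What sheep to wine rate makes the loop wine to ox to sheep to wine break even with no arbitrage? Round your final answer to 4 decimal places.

2.8999

Known legs of the cycle: 0.36578 × 0.94274 = 0.3448354372
For no arbitrage the full-cycle product must be 1, so the missing rate is 1 / 0.3448354372 ≈ 2.899934.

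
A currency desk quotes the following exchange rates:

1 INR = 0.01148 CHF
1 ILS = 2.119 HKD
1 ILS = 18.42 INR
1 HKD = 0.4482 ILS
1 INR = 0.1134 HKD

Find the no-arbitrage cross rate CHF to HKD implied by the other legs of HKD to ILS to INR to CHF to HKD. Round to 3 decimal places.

10.551

Known legs of the cycle: 0.4482 × 18.42 × 0.01148 = 0.09477708912
For no arbitrage the full-cycle product must be 1, so the missing rate is 1 / 0.09477708912 ≈ 10.55107.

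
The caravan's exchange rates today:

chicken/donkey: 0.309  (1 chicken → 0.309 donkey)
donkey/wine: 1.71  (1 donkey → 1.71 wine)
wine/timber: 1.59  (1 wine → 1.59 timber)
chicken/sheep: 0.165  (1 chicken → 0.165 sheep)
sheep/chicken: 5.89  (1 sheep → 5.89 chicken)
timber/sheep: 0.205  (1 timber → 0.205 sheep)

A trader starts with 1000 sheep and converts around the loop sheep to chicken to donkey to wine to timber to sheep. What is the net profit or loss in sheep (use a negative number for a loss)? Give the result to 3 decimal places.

14.427

1000 sheep × 5.89 = 5890 chicken
5890 chicken × 0.309 = 1820.01 donkey
1820.01 donkey × 1.71 = 3112.2171 wine
3112.2171 wine × 1.59 = 4948.425189 timber
4948.425189 timber × 0.205 = 1014.427163745 sheep
Net change: 1014.427163745 − 1000 = 14.427163745 sheep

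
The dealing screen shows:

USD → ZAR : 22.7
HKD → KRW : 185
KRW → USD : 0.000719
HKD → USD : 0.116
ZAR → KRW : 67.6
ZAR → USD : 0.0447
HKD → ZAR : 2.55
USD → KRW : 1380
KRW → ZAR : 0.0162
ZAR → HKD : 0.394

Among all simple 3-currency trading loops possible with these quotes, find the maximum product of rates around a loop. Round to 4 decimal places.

1.1808

ZAR→HKD→KRW→ZAR: 0.394 × 185 × 0.0162 = 1.18082
ZAR→KRW→USD→ZAR: 67.6 × 0.000719 × 22.7 = 1.10332
ZAR→HKD→USD→ZAR: 0.394 × 0.116 × 22.7 = 1.03748
ZAR→USD→KRW→ZAR: 0.0447 × 1380 × 0.0162 = 0.99931
Maximum is ZAR→HKD→KRW→ZAR at 1.1808; arbitrage exists.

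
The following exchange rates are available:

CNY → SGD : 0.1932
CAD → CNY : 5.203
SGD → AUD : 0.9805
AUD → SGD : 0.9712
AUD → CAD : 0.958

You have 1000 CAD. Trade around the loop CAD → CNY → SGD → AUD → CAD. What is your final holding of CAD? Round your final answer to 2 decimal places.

1000 CAD × 5.203 = 5203 CNY
5203 CNY × 0.1932 = 1005.2196 SGD
1005.2196 SGD × 0.9805 = 985.6178178 AUD
985.6178178 AUD × 0.958 = 944.2218694524 CAD

944.22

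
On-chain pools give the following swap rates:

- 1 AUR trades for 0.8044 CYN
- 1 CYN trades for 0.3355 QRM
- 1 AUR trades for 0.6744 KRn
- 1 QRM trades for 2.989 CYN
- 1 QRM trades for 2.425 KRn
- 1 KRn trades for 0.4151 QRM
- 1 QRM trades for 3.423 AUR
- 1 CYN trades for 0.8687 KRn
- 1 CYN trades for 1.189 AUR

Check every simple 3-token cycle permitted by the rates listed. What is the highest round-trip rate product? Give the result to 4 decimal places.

CYN→KRn→QRM→CYN: 0.8687 × 0.4151 × 2.989 = 1.07783
QRM→AUR→KRn→QRM: 3.423 × 0.6744 × 0.4151 = 0.95825
CYN→QRM→AUR→CYN: 0.3355 × 3.423 × 0.8044 = 0.92379
Maximum is CYN→KRn→QRM→CYN at 1.0778; arbitrage exists.

1.0778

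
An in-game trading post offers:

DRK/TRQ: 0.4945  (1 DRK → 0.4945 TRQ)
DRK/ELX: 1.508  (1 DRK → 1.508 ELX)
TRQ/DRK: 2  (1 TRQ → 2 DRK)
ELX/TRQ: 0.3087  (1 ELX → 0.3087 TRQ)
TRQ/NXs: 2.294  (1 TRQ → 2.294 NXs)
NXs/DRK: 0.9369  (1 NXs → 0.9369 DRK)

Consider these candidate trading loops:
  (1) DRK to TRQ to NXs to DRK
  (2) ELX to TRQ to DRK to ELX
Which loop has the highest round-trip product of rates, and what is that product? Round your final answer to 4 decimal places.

(1) 0.4945 × 2.294 × 0.9369 = 1.06280
(2) 0.3087 × 2 × 1.508 = 0.93104
Highest is cycle (1) at 1.0628 (>1, arbitrage).

1.0628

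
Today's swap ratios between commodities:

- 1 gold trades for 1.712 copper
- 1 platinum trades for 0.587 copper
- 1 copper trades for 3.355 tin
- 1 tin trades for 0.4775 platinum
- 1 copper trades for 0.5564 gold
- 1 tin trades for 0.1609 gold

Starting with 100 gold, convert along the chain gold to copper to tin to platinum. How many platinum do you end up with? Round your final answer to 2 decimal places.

274.26

100 gold × 1.712 = 171.2 copper
171.2 copper × 3.355 = 574.376 tin
574.376 tin × 0.4775 = 274.26454 platinum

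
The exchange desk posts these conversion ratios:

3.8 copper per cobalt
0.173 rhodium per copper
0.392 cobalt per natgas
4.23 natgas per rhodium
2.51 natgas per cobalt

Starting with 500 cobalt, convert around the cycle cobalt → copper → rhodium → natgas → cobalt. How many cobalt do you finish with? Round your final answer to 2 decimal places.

545.04

500 cobalt × 3.8 = 1900 copper
1900 copper × 0.173 = 328.7 rhodium
328.7 rhodium × 4.23 = 1390.401 natgas
1390.401 natgas × 0.392 = 545.037192 cobalt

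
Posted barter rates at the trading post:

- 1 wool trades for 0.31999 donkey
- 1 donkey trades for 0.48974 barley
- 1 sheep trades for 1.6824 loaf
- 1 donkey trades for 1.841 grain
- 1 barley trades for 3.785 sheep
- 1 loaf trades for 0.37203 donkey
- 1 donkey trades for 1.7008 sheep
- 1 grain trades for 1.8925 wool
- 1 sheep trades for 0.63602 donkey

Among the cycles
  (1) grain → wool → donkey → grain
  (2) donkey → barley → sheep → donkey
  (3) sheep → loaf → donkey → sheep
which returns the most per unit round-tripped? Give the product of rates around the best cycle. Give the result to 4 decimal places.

(1) 1.8925 × 0.31999 × 1.841 = 1.11487
(2) 0.48974 × 3.785 × 0.63602 = 1.17897
(3) 1.6824 × 0.37203 × 1.7008 = 1.06454
Highest is cycle (2) at 1.1790 (>1, arbitrage).

1.1790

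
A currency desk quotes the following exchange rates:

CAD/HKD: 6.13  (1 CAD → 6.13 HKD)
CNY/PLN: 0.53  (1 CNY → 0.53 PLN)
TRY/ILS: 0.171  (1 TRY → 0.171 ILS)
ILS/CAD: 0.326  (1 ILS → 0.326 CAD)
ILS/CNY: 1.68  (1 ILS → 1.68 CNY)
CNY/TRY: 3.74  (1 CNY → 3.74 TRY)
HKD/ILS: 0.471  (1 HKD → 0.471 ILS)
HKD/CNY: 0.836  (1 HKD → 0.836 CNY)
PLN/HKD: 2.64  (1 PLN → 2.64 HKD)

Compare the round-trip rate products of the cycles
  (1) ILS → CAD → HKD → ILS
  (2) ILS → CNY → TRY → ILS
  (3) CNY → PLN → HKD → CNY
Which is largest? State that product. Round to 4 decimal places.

1.1697

(1) 0.326 × 6.13 × 0.471 = 0.94124
(2) 1.68 × 3.74 × 0.171 = 1.07443
(3) 0.53 × 2.64 × 0.836 = 1.16973
Highest is cycle (3) at 1.1697 (>1, arbitrage).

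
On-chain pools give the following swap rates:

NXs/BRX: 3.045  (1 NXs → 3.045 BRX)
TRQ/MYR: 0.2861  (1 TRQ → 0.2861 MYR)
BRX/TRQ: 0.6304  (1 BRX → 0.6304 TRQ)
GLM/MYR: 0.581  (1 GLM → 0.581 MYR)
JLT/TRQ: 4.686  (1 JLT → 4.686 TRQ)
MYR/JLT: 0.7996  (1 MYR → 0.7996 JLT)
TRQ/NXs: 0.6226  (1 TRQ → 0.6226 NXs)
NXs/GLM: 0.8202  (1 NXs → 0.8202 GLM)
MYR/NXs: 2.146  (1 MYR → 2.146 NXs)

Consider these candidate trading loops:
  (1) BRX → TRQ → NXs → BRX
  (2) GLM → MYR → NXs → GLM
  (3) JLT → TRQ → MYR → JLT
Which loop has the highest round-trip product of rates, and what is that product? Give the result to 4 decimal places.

1.1951

(1) 0.6304 × 0.6226 × 3.045 = 1.19512
(2) 0.581 × 2.146 × 0.8202 = 1.02265
(3) 4.686 × 0.2861 × 0.7996 = 1.07200
Highest is cycle (1) at 1.1951 (>1, arbitrage).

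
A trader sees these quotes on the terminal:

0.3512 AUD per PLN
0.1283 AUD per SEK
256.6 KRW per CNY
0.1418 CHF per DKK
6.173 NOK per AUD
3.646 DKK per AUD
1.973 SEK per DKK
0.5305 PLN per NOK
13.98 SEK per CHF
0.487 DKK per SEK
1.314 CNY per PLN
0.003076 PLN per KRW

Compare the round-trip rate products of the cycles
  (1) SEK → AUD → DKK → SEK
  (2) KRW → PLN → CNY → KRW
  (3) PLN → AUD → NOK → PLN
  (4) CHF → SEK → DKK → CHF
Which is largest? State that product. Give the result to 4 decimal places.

(1) 0.1283 × 3.646 × 1.973 = 0.92293
(2) 0.003076 × 1.314 × 256.6 = 1.03714
(3) 0.3512 × 6.173 × 0.5305 = 1.15010
(4) 13.98 × 0.487 × 0.1418 = 0.96541
Highest is cycle (3) at 1.1501 (>1, arbitrage).

1.1501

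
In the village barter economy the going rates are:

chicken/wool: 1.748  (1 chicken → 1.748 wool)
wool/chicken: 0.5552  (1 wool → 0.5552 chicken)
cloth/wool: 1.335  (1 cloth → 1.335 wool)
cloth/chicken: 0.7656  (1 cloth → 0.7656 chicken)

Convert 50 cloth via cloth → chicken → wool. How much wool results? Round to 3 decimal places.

66.913

50 cloth × 0.7656 = 38.28 chicken
38.28 chicken × 1.748 = 66.91344 wool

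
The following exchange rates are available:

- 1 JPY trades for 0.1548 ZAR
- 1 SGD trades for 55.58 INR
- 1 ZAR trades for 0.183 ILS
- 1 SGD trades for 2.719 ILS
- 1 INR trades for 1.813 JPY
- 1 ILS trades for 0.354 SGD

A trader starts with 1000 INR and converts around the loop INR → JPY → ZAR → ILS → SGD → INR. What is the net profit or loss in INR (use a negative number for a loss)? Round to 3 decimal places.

10.512

1000 INR × 1.813 = 1813 JPY
1813 JPY × 0.1548 = 280.6524 ZAR
280.6524 ZAR × 0.183 = 51.3593892 ILS
51.3593892 ILS × 0.354 = 18.1812237768 SGD
18.1812237768 SGD × 55.58 = 1010.512417514544 INR
Net change: 1010.512417514544 − 1000 = 10.512417514544 INR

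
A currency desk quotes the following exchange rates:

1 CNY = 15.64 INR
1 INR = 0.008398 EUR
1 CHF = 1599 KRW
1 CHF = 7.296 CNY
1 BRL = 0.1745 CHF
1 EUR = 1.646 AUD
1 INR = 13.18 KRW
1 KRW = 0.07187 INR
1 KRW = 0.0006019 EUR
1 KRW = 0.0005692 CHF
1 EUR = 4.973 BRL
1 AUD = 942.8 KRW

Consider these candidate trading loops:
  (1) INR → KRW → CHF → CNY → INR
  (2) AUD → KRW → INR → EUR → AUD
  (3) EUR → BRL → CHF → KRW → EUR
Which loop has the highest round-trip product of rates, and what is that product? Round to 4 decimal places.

0.9366

(1) 13.18 × 0.0005692 × 7.296 × 15.64 = 0.85606
(2) 942.8 × 0.07187 × 0.008398 × 1.646 = 0.93664
(3) 4.973 × 0.1745 × 1599 × 0.0006019 = 0.83519
Highest is cycle (2) at 0.9366 (≤1, no arbitrage).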